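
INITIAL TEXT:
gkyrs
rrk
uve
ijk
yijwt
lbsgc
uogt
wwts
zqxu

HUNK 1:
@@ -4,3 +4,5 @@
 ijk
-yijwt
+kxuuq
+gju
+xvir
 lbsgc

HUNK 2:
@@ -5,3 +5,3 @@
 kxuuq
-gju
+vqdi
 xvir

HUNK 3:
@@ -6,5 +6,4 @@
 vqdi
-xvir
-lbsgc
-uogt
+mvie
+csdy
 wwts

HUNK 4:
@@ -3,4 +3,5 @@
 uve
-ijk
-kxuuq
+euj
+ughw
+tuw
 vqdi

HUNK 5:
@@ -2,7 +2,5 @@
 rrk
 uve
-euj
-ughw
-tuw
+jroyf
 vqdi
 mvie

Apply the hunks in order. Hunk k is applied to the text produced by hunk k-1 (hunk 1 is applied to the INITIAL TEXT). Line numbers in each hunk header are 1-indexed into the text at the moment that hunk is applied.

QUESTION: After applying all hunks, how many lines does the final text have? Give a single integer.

Answer: 9

Derivation:
Hunk 1: at line 4 remove [yijwt] add [kxuuq,gju,xvir] -> 11 lines: gkyrs rrk uve ijk kxuuq gju xvir lbsgc uogt wwts zqxu
Hunk 2: at line 5 remove [gju] add [vqdi] -> 11 lines: gkyrs rrk uve ijk kxuuq vqdi xvir lbsgc uogt wwts zqxu
Hunk 3: at line 6 remove [xvir,lbsgc,uogt] add [mvie,csdy] -> 10 lines: gkyrs rrk uve ijk kxuuq vqdi mvie csdy wwts zqxu
Hunk 4: at line 3 remove [ijk,kxuuq] add [euj,ughw,tuw] -> 11 lines: gkyrs rrk uve euj ughw tuw vqdi mvie csdy wwts zqxu
Hunk 5: at line 2 remove [euj,ughw,tuw] add [jroyf] -> 9 lines: gkyrs rrk uve jroyf vqdi mvie csdy wwts zqxu
Final line count: 9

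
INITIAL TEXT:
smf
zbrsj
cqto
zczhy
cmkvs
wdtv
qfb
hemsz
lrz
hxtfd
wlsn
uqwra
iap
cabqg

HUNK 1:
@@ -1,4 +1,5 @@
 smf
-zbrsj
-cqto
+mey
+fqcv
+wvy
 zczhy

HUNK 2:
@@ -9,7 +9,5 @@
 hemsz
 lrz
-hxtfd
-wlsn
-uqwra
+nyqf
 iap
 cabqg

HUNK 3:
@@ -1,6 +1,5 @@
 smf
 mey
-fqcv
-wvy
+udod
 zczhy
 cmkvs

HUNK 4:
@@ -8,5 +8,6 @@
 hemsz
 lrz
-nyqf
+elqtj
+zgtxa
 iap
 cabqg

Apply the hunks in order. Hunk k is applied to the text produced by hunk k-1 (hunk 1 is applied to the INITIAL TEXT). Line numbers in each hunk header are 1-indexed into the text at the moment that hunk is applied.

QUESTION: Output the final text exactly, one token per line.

Answer: smf
mey
udod
zczhy
cmkvs
wdtv
qfb
hemsz
lrz
elqtj
zgtxa
iap
cabqg

Derivation:
Hunk 1: at line 1 remove [zbrsj,cqto] add [mey,fqcv,wvy] -> 15 lines: smf mey fqcv wvy zczhy cmkvs wdtv qfb hemsz lrz hxtfd wlsn uqwra iap cabqg
Hunk 2: at line 9 remove [hxtfd,wlsn,uqwra] add [nyqf] -> 13 lines: smf mey fqcv wvy zczhy cmkvs wdtv qfb hemsz lrz nyqf iap cabqg
Hunk 3: at line 1 remove [fqcv,wvy] add [udod] -> 12 lines: smf mey udod zczhy cmkvs wdtv qfb hemsz lrz nyqf iap cabqg
Hunk 4: at line 8 remove [nyqf] add [elqtj,zgtxa] -> 13 lines: smf mey udod zczhy cmkvs wdtv qfb hemsz lrz elqtj zgtxa iap cabqg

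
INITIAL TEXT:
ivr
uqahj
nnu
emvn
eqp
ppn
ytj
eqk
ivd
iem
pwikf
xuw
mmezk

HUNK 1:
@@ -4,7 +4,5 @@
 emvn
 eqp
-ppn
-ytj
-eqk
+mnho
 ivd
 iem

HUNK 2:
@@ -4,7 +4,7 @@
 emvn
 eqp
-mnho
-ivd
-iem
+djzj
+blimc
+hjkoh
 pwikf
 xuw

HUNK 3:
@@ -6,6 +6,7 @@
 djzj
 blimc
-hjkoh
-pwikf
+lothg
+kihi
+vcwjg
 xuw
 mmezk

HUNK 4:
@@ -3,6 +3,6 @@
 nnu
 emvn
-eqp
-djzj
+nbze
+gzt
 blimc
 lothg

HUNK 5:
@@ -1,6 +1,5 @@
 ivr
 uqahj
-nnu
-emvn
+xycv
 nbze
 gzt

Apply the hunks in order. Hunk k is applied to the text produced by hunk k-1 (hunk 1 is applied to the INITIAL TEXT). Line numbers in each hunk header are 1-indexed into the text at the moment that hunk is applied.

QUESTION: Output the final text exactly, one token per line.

Answer: ivr
uqahj
xycv
nbze
gzt
blimc
lothg
kihi
vcwjg
xuw
mmezk

Derivation:
Hunk 1: at line 4 remove [ppn,ytj,eqk] add [mnho] -> 11 lines: ivr uqahj nnu emvn eqp mnho ivd iem pwikf xuw mmezk
Hunk 2: at line 4 remove [mnho,ivd,iem] add [djzj,blimc,hjkoh] -> 11 lines: ivr uqahj nnu emvn eqp djzj blimc hjkoh pwikf xuw mmezk
Hunk 3: at line 6 remove [hjkoh,pwikf] add [lothg,kihi,vcwjg] -> 12 lines: ivr uqahj nnu emvn eqp djzj blimc lothg kihi vcwjg xuw mmezk
Hunk 4: at line 3 remove [eqp,djzj] add [nbze,gzt] -> 12 lines: ivr uqahj nnu emvn nbze gzt blimc lothg kihi vcwjg xuw mmezk
Hunk 5: at line 1 remove [nnu,emvn] add [xycv] -> 11 lines: ivr uqahj xycv nbze gzt blimc lothg kihi vcwjg xuw mmezk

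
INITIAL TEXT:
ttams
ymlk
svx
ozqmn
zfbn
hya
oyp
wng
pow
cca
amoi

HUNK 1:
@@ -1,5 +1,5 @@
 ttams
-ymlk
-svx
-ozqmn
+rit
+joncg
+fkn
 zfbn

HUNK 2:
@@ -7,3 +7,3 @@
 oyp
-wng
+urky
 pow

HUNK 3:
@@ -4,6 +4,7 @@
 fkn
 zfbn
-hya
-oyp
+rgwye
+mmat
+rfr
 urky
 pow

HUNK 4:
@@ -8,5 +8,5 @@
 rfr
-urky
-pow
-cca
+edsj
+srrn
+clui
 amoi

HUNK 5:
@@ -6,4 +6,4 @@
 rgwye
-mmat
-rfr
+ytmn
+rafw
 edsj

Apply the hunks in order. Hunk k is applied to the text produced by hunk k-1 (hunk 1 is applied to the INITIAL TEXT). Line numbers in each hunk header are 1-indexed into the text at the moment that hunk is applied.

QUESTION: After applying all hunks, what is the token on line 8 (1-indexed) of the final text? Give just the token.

Answer: rafw

Derivation:
Hunk 1: at line 1 remove [ymlk,svx,ozqmn] add [rit,joncg,fkn] -> 11 lines: ttams rit joncg fkn zfbn hya oyp wng pow cca amoi
Hunk 2: at line 7 remove [wng] add [urky] -> 11 lines: ttams rit joncg fkn zfbn hya oyp urky pow cca amoi
Hunk 3: at line 4 remove [hya,oyp] add [rgwye,mmat,rfr] -> 12 lines: ttams rit joncg fkn zfbn rgwye mmat rfr urky pow cca amoi
Hunk 4: at line 8 remove [urky,pow,cca] add [edsj,srrn,clui] -> 12 lines: ttams rit joncg fkn zfbn rgwye mmat rfr edsj srrn clui amoi
Hunk 5: at line 6 remove [mmat,rfr] add [ytmn,rafw] -> 12 lines: ttams rit joncg fkn zfbn rgwye ytmn rafw edsj srrn clui amoi
Final line 8: rafw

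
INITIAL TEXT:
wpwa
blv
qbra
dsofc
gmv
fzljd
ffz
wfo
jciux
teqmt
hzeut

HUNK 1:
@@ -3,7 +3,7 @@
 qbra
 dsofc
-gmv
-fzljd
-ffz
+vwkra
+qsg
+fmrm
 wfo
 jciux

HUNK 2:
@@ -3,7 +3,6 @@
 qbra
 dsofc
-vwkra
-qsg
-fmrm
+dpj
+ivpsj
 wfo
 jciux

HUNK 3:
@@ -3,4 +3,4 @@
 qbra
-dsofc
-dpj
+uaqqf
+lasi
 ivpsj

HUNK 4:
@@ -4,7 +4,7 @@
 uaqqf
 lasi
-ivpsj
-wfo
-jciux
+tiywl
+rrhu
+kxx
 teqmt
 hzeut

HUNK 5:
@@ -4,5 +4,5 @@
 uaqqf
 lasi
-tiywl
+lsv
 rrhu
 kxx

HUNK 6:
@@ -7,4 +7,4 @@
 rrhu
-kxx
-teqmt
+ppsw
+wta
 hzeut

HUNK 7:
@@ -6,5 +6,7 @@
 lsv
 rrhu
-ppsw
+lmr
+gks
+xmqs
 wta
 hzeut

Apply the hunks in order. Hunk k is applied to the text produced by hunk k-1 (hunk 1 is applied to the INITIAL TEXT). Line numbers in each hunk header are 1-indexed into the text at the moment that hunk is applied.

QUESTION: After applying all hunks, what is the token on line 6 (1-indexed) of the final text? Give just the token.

Answer: lsv

Derivation:
Hunk 1: at line 3 remove [gmv,fzljd,ffz] add [vwkra,qsg,fmrm] -> 11 lines: wpwa blv qbra dsofc vwkra qsg fmrm wfo jciux teqmt hzeut
Hunk 2: at line 3 remove [vwkra,qsg,fmrm] add [dpj,ivpsj] -> 10 lines: wpwa blv qbra dsofc dpj ivpsj wfo jciux teqmt hzeut
Hunk 3: at line 3 remove [dsofc,dpj] add [uaqqf,lasi] -> 10 lines: wpwa blv qbra uaqqf lasi ivpsj wfo jciux teqmt hzeut
Hunk 4: at line 4 remove [ivpsj,wfo,jciux] add [tiywl,rrhu,kxx] -> 10 lines: wpwa blv qbra uaqqf lasi tiywl rrhu kxx teqmt hzeut
Hunk 5: at line 4 remove [tiywl] add [lsv] -> 10 lines: wpwa blv qbra uaqqf lasi lsv rrhu kxx teqmt hzeut
Hunk 6: at line 7 remove [kxx,teqmt] add [ppsw,wta] -> 10 lines: wpwa blv qbra uaqqf lasi lsv rrhu ppsw wta hzeut
Hunk 7: at line 6 remove [ppsw] add [lmr,gks,xmqs] -> 12 lines: wpwa blv qbra uaqqf lasi lsv rrhu lmr gks xmqs wta hzeut
Final line 6: lsv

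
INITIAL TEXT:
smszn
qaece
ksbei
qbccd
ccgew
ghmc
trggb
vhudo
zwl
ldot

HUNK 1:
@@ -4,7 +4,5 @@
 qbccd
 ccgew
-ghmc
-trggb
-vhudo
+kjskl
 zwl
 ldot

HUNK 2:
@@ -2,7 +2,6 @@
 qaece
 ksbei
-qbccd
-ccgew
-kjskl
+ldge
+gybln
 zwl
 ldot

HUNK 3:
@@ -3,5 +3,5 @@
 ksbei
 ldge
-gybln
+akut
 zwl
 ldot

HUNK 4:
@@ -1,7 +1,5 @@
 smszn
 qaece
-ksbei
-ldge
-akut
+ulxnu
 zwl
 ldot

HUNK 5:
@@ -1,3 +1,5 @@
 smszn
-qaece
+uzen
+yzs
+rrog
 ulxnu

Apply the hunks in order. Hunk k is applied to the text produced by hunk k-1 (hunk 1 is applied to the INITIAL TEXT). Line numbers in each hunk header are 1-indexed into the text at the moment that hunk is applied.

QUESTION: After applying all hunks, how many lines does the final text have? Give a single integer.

Answer: 7

Derivation:
Hunk 1: at line 4 remove [ghmc,trggb,vhudo] add [kjskl] -> 8 lines: smszn qaece ksbei qbccd ccgew kjskl zwl ldot
Hunk 2: at line 2 remove [qbccd,ccgew,kjskl] add [ldge,gybln] -> 7 lines: smszn qaece ksbei ldge gybln zwl ldot
Hunk 3: at line 3 remove [gybln] add [akut] -> 7 lines: smszn qaece ksbei ldge akut zwl ldot
Hunk 4: at line 1 remove [ksbei,ldge,akut] add [ulxnu] -> 5 lines: smszn qaece ulxnu zwl ldot
Hunk 5: at line 1 remove [qaece] add [uzen,yzs,rrog] -> 7 lines: smszn uzen yzs rrog ulxnu zwl ldot
Final line count: 7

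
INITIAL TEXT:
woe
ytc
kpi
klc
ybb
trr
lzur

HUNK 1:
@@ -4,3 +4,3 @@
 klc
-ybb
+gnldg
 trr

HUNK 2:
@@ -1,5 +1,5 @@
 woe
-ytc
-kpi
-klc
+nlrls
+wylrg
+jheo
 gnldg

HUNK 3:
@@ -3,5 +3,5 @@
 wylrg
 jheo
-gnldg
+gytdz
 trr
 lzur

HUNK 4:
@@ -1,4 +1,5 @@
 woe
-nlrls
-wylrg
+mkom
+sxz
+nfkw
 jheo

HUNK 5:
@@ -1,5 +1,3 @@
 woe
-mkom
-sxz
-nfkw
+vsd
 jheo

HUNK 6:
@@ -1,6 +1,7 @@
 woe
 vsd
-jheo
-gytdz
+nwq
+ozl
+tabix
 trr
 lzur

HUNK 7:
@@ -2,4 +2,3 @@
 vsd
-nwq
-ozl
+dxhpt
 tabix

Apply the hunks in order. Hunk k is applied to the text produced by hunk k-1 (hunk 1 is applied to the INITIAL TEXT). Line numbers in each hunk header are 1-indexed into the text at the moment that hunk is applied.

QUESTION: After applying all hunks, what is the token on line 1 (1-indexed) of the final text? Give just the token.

Hunk 1: at line 4 remove [ybb] add [gnldg] -> 7 lines: woe ytc kpi klc gnldg trr lzur
Hunk 2: at line 1 remove [ytc,kpi,klc] add [nlrls,wylrg,jheo] -> 7 lines: woe nlrls wylrg jheo gnldg trr lzur
Hunk 3: at line 3 remove [gnldg] add [gytdz] -> 7 lines: woe nlrls wylrg jheo gytdz trr lzur
Hunk 4: at line 1 remove [nlrls,wylrg] add [mkom,sxz,nfkw] -> 8 lines: woe mkom sxz nfkw jheo gytdz trr lzur
Hunk 5: at line 1 remove [mkom,sxz,nfkw] add [vsd] -> 6 lines: woe vsd jheo gytdz trr lzur
Hunk 6: at line 1 remove [jheo,gytdz] add [nwq,ozl,tabix] -> 7 lines: woe vsd nwq ozl tabix trr lzur
Hunk 7: at line 2 remove [nwq,ozl] add [dxhpt] -> 6 lines: woe vsd dxhpt tabix trr lzur
Final line 1: woe

Answer: woe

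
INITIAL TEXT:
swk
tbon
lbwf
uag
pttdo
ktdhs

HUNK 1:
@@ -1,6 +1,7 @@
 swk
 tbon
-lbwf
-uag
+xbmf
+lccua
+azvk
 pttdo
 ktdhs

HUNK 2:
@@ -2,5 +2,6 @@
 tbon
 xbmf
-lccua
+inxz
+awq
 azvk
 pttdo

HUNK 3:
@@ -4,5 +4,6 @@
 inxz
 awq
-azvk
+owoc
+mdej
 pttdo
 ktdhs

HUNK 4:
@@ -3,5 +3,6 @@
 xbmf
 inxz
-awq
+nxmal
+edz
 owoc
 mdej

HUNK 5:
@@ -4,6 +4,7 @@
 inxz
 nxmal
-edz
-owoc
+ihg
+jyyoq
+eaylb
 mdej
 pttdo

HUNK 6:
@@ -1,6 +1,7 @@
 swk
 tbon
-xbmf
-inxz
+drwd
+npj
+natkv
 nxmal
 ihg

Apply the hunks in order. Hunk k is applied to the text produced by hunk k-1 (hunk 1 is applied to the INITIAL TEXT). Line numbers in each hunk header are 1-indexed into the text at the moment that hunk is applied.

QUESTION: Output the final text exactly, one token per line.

Answer: swk
tbon
drwd
npj
natkv
nxmal
ihg
jyyoq
eaylb
mdej
pttdo
ktdhs

Derivation:
Hunk 1: at line 1 remove [lbwf,uag] add [xbmf,lccua,azvk] -> 7 lines: swk tbon xbmf lccua azvk pttdo ktdhs
Hunk 2: at line 2 remove [lccua] add [inxz,awq] -> 8 lines: swk tbon xbmf inxz awq azvk pttdo ktdhs
Hunk 3: at line 4 remove [azvk] add [owoc,mdej] -> 9 lines: swk tbon xbmf inxz awq owoc mdej pttdo ktdhs
Hunk 4: at line 3 remove [awq] add [nxmal,edz] -> 10 lines: swk tbon xbmf inxz nxmal edz owoc mdej pttdo ktdhs
Hunk 5: at line 4 remove [edz,owoc] add [ihg,jyyoq,eaylb] -> 11 lines: swk tbon xbmf inxz nxmal ihg jyyoq eaylb mdej pttdo ktdhs
Hunk 6: at line 1 remove [xbmf,inxz] add [drwd,npj,natkv] -> 12 lines: swk tbon drwd npj natkv nxmal ihg jyyoq eaylb mdej pttdo ktdhs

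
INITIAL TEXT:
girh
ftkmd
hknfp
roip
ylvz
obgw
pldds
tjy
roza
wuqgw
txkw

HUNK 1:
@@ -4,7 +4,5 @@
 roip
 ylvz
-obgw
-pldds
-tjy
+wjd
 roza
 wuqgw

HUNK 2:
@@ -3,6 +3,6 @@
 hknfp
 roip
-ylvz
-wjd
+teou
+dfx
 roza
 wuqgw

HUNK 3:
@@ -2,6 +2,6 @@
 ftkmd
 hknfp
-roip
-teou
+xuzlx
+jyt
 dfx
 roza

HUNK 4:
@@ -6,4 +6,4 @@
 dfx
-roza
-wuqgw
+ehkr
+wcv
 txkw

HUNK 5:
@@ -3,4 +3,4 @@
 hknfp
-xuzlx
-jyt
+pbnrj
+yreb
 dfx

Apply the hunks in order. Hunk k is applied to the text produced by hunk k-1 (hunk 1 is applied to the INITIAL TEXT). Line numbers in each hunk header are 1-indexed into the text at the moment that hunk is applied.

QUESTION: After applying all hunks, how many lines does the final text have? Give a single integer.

Hunk 1: at line 4 remove [obgw,pldds,tjy] add [wjd] -> 9 lines: girh ftkmd hknfp roip ylvz wjd roza wuqgw txkw
Hunk 2: at line 3 remove [ylvz,wjd] add [teou,dfx] -> 9 lines: girh ftkmd hknfp roip teou dfx roza wuqgw txkw
Hunk 3: at line 2 remove [roip,teou] add [xuzlx,jyt] -> 9 lines: girh ftkmd hknfp xuzlx jyt dfx roza wuqgw txkw
Hunk 4: at line 6 remove [roza,wuqgw] add [ehkr,wcv] -> 9 lines: girh ftkmd hknfp xuzlx jyt dfx ehkr wcv txkw
Hunk 5: at line 3 remove [xuzlx,jyt] add [pbnrj,yreb] -> 9 lines: girh ftkmd hknfp pbnrj yreb dfx ehkr wcv txkw
Final line count: 9

Answer: 9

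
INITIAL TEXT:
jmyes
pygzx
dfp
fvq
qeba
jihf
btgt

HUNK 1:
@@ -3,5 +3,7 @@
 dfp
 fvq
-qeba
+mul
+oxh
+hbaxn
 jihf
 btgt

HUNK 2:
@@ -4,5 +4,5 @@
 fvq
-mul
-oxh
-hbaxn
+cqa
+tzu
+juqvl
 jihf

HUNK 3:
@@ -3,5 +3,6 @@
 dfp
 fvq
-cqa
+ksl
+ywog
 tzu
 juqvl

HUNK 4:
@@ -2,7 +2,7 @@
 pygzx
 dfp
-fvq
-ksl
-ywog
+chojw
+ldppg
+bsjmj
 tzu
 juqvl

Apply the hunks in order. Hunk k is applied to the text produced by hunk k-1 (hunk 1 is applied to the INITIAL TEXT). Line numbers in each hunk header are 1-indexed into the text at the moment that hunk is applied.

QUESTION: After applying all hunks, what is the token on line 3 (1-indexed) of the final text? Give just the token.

Hunk 1: at line 3 remove [qeba] add [mul,oxh,hbaxn] -> 9 lines: jmyes pygzx dfp fvq mul oxh hbaxn jihf btgt
Hunk 2: at line 4 remove [mul,oxh,hbaxn] add [cqa,tzu,juqvl] -> 9 lines: jmyes pygzx dfp fvq cqa tzu juqvl jihf btgt
Hunk 3: at line 3 remove [cqa] add [ksl,ywog] -> 10 lines: jmyes pygzx dfp fvq ksl ywog tzu juqvl jihf btgt
Hunk 4: at line 2 remove [fvq,ksl,ywog] add [chojw,ldppg,bsjmj] -> 10 lines: jmyes pygzx dfp chojw ldppg bsjmj tzu juqvl jihf btgt
Final line 3: dfp

Answer: dfp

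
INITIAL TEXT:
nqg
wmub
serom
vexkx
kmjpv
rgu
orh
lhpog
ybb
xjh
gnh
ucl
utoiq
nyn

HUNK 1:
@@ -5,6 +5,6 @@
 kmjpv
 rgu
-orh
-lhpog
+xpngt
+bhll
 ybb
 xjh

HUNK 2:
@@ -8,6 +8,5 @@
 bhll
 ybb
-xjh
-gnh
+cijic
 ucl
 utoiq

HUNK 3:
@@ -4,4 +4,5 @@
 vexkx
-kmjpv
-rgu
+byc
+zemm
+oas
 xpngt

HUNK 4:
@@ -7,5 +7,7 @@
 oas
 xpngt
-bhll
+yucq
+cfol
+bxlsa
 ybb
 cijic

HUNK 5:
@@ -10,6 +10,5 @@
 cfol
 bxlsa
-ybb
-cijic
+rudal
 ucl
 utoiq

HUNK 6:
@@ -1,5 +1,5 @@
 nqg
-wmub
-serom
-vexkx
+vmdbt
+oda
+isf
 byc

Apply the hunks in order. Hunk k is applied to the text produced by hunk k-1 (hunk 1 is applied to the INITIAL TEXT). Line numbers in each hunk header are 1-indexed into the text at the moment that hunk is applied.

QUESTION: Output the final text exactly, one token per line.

Hunk 1: at line 5 remove [orh,lhpog] add [xpngt,bhll] -> 14 lines: nqg wmub serom vexkx kmjpv rgu xpngt bhll ybb xjh gnh ucl utoiq nyn
Hunk 2: at line 8 remove [xjh,gnh] add [cijic] -> 13 lines: nqg wmub serom vexkx kmjpv rgu xpngt bhll ybb cijic ucl utoiq nyn
Hunk 3: at line 4 remove [kmjpv,rgu] add [byc,zemm,oas] -> 14 lines: nqg wmub serom vexkx byc zemm oas xpngt bhll ybb cijic ucl utoiq nyn
Hunk 4: at line 7 remove [bhll] add [yucq,cfol,bxlsa] -> 16 lines: nqg wmub serom vexkx byc zemm oas xpngt yucq cfol bxlsa ybb cijic ucl utoiq nyn
Hunk 5: at line 10 remove [ybb,cijic] add [rudal] -> 15 lines: nqg wmub serom vexkx byc zemm oas xpngt yucq cfol bxlsa rudal ucl utoiq nyn
Hunk 6: at line 1 remove [wmub,serom,vexkx] add [vmdbt,oda,isf] -> 15 lines: nqg vmdbt oda isf byc zemm oas xpngt yucq cfol bxlsa rudal ucl utoiq nyn

Answer: nqg
vmdbt
oda
isf
byc
zemm
oas
xpngt
yucq
cfol
bxlsa
rudal
ucl
utoiq
nyn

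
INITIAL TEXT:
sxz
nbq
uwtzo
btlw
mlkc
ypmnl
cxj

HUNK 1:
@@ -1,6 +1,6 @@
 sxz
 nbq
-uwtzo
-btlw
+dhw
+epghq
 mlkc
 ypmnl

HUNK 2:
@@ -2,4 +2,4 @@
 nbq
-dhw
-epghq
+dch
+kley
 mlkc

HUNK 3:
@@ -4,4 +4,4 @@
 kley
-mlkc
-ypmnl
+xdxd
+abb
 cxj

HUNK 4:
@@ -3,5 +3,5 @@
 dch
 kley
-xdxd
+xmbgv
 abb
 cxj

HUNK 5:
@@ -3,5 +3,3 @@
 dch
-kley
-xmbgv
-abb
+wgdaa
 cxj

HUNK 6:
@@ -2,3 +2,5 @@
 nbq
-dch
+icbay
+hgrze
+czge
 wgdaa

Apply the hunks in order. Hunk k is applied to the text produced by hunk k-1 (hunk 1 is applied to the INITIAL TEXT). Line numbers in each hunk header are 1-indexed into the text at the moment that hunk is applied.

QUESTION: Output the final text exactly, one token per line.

Answer: sxz
nbq
icbay
hgrze
czge
wgdaa
cxj

Derivation:
Hunk 1: at line 1 remove [uwtzo,btlw] add [dhw,epghq] -> 7 lines: sxz nbq dhw epghq mlkc ypmnl cxj
Hunk 2: at line 2 remove [dhw,epghq] add [dch,kley] -> 7 lines: sxz nbq dch kley mlkc ypmnl cxj
Hunk 3: at line 4 remove [mlkc,ypmnl] add [xdxd,abb] -> 7 lines: sxz nbq dch kley xdxd abb cxj
Hunk 4: at line 3 remove [xdxd] add [xmbgv] -> 7 lines: sxz nbq dch kley xmbgv abb cxj
Hunk 5: at line 3 remove [kley,xmbgv,abb] add [wgdaa] -> 5 lines: sxz nbq dch wgdaa cxj
Hunk 6: at line 2 remove [dch] add [icbay,hgrze,czge] -> 7 lines: sxz nbq icbay hgrze czge wgdaa cxj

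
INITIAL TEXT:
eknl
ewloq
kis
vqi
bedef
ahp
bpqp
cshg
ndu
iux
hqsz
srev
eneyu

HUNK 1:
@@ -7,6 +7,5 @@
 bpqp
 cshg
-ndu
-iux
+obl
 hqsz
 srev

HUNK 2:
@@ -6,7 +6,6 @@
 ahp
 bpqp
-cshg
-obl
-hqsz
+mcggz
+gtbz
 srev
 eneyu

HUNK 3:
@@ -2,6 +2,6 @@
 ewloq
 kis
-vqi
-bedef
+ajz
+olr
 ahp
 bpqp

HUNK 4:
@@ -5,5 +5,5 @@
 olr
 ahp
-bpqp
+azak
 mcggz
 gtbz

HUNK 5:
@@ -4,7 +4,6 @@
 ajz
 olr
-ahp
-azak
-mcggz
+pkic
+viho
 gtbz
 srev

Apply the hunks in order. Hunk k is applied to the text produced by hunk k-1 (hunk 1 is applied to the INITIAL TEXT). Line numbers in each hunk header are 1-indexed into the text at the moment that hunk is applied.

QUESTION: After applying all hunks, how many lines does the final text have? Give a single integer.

Hunk 1: at line 7 remove [ndu,iux] add [obl] -> 12 lines: eknl ewloq kis vqi bedef ahp bpqp cshg obl hqsz srev eneyu
Hunk 2: at line 6 remove [cshg,obl,hqsz] add [mcggz,gtbz] -> 11 lines: eknl ewloq kis vqi bedef ahp bpqp mcggz gtbz srev eneyu
Hunk 3: at line 2 remove [vqi,bedef] add [ajz,olr] -> 11 lines: eknl ewloq kis ajz olr ahp bpqp mcggz gtbz srev eneyu
Hunk 4: at line 5 remove [bpqp] add [azak] -> 11 lines: eknl ewloq kis ajz olr ahp azak mcggz gtbz srev eneyu
Hunk 5: at line 4 remove [ahp,azak,mcggz] add [pkic,viho] -> 10 lines: eknl ewloq kis ajz olr pkic viho gtbz srev eneyu
Final line count: 10

Answer: 10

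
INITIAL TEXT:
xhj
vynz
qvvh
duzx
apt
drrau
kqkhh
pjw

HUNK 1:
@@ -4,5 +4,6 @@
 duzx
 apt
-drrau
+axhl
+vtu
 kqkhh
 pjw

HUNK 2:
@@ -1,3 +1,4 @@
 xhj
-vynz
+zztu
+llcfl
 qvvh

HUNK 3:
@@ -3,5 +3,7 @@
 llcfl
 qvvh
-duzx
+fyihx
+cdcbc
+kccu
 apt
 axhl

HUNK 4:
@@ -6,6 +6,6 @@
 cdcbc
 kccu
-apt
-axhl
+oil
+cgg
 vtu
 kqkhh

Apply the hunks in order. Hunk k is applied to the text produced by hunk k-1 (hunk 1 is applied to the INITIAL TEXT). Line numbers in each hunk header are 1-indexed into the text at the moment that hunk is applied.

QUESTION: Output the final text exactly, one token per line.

Answer: xhj
zztu
llcfl
qvvh
fyihx
cdcbc
kccu
oil
cgg
vtu
kqkhh
pjw

Derivation:
Hunk 1: at line 4 remove [drrau] add [axhl,vtu] -> 9 lines: xhj vynz qvvh duzx apt axhl vtu kqkhh pjw
Hunk 2: at line 1 remove [vynz] add [zztu,llcfl] -> 10 lines: xhj zztu llcfl qvvh duzx apt axhl vtu kqkhh pjw
Hunk 3: at line 3 remove [duzx] add [fyihx,cdcbc,kccu] -> 12 lines: xhj zztu llcfl qvvh fyihx cdcbc kccu apt axhl vtu kqkhh pjw
Hunk 4: at line 6 remove [apt,axhl] add [oil,cgg] -> 12 lines: xhj zztu llcfl qvvh fyihx cdcbc kccu oil cgg vtu kqkhh pjw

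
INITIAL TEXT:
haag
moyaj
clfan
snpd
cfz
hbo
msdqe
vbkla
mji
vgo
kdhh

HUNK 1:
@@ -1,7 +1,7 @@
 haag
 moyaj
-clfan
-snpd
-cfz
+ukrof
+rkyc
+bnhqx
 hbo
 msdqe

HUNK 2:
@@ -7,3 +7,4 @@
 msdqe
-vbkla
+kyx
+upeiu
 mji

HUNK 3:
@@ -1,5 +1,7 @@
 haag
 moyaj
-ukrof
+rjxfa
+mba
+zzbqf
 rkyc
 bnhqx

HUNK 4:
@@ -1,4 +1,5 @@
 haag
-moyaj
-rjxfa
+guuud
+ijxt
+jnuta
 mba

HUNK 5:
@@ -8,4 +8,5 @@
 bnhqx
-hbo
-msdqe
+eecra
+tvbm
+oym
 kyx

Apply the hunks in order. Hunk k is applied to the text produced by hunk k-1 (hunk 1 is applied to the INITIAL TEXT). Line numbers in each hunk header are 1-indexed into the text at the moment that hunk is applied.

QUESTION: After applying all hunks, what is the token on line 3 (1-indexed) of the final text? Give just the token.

Hunk 1: at line 1 remove [clfan,snpd,cfz] add [ukrof,rkyc,bnhqx] -> 11 lines: haag moyaj ukrof rkyc bnhqx hbo msdqe vbkla mji vgo kdhh
Hunk 2: at line 7 remove [vbkla] add [kyx,upeiu] -> 12 lines: haag moyaj ukrof rkyc bnhqx hbo msdqe kyx upeiu mji vgo kdhh
Hunk 3: at line 1 remove [ukrof] add [rjxfa,mba,zzbqf] -> 14 lines: haag moyaj rjxfa mba zzbqf rkyc bnhqx hbo msdqe kyx upeiu mji vgo kdhh
Hunk 4: at line 1 remove [moyaj,rjxfa] add [guuud,ijxt,jnuta] -> 15 lines: haag guuud ijxt jnuta mba zzbqf rkyc bnhqx hbo msdqe kyx upeiu mji vgo kdhh
Hunk 5: at line 8 remove [hbo,msdqe] add [eecra,tvbm,oym] -> 16 lines: haag guuud ijxt jnuta mba zzbqf rkyc bnhqx eecra tvbm oym kyx upeiu mji vgo kdhh
Final line 3: ijxt

Answer: ijxt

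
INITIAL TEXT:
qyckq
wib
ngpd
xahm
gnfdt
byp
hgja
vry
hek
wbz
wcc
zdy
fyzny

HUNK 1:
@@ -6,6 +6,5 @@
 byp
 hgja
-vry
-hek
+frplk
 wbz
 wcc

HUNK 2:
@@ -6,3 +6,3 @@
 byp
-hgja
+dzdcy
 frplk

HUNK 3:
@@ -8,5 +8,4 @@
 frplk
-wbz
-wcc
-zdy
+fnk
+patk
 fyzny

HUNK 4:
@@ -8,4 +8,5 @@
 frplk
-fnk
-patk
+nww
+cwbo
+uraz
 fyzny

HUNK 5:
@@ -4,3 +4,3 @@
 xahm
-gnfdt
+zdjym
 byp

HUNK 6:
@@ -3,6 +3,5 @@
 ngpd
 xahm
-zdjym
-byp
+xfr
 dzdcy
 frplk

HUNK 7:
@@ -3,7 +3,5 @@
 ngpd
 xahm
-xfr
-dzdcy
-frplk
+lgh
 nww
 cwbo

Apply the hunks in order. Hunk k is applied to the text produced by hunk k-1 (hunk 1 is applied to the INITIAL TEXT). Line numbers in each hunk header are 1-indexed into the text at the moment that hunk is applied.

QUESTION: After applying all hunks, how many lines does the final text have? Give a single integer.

Hunk 1: at line 6 remove [vry,hek] add [frplk] -> 12 lines: qyckq wib ngpd xahm gnfdt byp hgja frplk wbz wcc zdy fyzny
Hunk 2: at line 6 remove [hgja] add [dzdcy] -> 12 lines: qyckq wib ngpd xahm gnfdt byp dzdcy frplk wbz wcc zdy fyzny
Hunk 3: at line 8 remove [wbz,wcc,zdy] add [fnk,patk] -> 11 lines: qyckq wib ngpd xahm gnfdt byp dzdcy frplk fnk patk fyzny
Hunk 4: at line 8 remove [fnk,patk] add [nww,cwbo,uraz] -> 12 lines: qyckq wib ngpd xahm gnfdt byp dzdcy frplk nww cwbo uraz fyzny
Hunk 5: at line 4 remove [gnfdt] add [zdjym] -> 12 lines: qyckq wib ngpd xahm zdjym byp dzdcy frplk nww cwbo uraz fyzny
Hunk 6: at line 3 remove [zdjym,byp] add [xfr] -> 11 lines: qyckq wib ngpd xahm xfr dzdcy frplk nww cwbo uraz fyzny
Hunk 7: at line 3 remove [xfr,dzdcy,frplk] add [lgh] -> 9 lines: qyckq wib ngpd xahm lgh nww cwbo uraz fyzny
Final line count: 9

Answer: 9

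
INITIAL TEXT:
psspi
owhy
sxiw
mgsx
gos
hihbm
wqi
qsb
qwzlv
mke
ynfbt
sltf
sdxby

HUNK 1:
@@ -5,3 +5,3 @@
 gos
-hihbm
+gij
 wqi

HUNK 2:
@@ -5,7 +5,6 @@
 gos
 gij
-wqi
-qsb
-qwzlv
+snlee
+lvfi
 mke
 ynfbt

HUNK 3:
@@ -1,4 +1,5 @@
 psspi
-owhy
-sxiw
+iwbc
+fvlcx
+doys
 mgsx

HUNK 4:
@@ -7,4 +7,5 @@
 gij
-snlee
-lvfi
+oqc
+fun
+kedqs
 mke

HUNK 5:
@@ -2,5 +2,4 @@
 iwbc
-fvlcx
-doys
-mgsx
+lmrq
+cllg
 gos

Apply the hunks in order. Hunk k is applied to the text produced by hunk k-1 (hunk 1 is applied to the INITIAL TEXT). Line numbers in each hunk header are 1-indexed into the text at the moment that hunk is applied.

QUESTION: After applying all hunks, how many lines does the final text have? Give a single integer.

Hunk 1: at line 5 remove [hihbm] add [gij] -> 13 lines: psspi owhy sxiw mgsx gos gij wqi qsb qwzlv mke ynfbt sltf sdxby
Hunk 2: at line 5 remove [wqi,qsb,qwzlv] add [snlee,lvfi] -> 12 lines: psspi owhy sxiw mgsx gos gij snlee lvfi mke ynfbt sltf sdxby
Hunk 3: at line 1 remove [owhy,sxiw] add [iwbc,fvlcx,doys] -> 13 lines: psspi iwbc fvlcx doys mgsx gos gij snlee lvfi mke ynfbt sltf sdxby
Hunk 4: at line 7 remove [snlee,lvfi] add [oqc,fun,kedqs] -> 14 lines: psspi iwbc fvlcx doys mgsx gos gij oqc fun kedqs mke ynfbt sltf sdxby
Hunk 5: at line 2 remove [fvlcx,doys,mgsx] add [lmrq,cllg] -> 13 lines: psspi iwbc lmrq cllg gos gij oqc fun kedqs mke ynfbt sltf sdxby
Final line count: 13

Answer: 13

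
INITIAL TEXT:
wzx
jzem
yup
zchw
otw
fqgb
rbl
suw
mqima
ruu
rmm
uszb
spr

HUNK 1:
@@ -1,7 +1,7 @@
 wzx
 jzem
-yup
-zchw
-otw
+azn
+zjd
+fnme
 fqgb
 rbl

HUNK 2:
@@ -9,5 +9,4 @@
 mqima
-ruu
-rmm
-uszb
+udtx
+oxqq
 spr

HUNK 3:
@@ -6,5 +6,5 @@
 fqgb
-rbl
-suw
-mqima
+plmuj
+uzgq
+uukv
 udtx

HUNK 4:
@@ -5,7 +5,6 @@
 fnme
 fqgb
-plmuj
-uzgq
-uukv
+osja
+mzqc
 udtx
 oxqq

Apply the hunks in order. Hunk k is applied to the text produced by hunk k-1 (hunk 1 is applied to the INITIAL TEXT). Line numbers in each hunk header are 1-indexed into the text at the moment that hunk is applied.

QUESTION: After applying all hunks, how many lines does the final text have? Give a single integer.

Hunk 1: at line 1 remove [yup,zchw,otw] add [azn,zjd,fnme] -> 13 lines: wzx jzem azn zjd fnme fqgb rbl suw mqima ruu rmm uszb spr
Hunk 2: at line 9 remove [ruu,rmm,uszb] add [udtx,oxqq] -> 12 lines: wzx jzem azn zjd fnme fqgb rbl suw mqima udtx oxqq spr
Hunk 3: at line 6 remove [rbl,suw,mqima] add [plmuj,uzgq,uukv] -> 12 lines: wzx jzem azn zjd fnme fqgb plmuj uzgq uukv udtx oxqq spr
Hunk 4: at line 5 remove [plmuj,uzgq,uukv] add [osja,mzqc] -> 11 lines: wzx jzem azn zjd fnme fqgb osja mzqc udtx oxqq spr
Final line count: 11

Answer: 11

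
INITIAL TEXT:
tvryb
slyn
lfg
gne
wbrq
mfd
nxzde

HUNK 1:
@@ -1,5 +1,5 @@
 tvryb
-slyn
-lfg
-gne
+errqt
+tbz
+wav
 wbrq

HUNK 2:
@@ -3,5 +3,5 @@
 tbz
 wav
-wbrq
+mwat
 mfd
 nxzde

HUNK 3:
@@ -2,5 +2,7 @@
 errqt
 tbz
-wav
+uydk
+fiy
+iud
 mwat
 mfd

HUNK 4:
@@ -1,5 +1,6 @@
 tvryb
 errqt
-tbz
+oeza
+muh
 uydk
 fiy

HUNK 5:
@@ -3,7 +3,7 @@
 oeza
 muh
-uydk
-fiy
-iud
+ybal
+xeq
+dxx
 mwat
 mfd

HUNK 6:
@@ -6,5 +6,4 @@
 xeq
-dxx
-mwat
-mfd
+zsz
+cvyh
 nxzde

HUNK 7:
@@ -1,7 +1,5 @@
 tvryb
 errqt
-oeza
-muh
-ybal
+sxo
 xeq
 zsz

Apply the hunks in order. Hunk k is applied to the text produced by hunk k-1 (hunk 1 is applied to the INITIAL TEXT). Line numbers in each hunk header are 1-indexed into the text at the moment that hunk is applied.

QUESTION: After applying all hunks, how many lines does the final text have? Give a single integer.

Answer: 7

Derivation:
Hunk 1: at line 1 remove [slyn,lfg,gne] add [errqt,tbz,wav] -> 7 lines: tvryb errqt tbz wav wbrq mfd nxzde
Hunk 2: at line 3 remove [wbrq] add [mwat] -> 7 lines: tvryb errqt tbz wav mwat mfd nxzde
Hunk 3: at line 2 remove [wav] add [uydk,fiy,iud] -> 9 lines: tvryb errqt tbz uydk fiy iud mwat mfd nxzde
Hunk 4: at line 1 remove [tbz] add [oeza,muh] -> 10 lines: tvryb errqt oeza muh uydk fiy iud mwat mfd nxzde
Hunk 5: at line 3 remove [uydk,fiy,iud] add [ybal,xeq,dxx] -> 10 lines: tvryb errqt oeza muh ybal xeq dxx mwat mfd nxzde
Hunk 6: at line 6 remove [dxx,mwat,mfd] add [zsz,cvyh] -> 9 lines: tvryb errqt oeza muh ybal xeq zsz cvyh nxzde
Hunk 7: at line 1 remove [oeza,muh,ybal] add [sxo] -> 7 lines: tvryb errqt sxo xeq zsz cvyh nxzde
Final line count: 7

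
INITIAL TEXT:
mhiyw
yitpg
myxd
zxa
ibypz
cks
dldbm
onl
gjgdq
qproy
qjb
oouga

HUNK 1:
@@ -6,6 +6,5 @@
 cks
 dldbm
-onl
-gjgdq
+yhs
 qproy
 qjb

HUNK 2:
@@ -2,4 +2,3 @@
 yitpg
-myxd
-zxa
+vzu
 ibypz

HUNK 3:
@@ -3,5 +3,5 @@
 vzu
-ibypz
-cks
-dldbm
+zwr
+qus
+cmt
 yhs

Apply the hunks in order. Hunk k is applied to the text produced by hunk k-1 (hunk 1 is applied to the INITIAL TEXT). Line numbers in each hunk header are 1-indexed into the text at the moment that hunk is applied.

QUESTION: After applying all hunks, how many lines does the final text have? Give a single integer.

Hunk 1: at line 6 remove [onl,gjgdq] add [yhs] -> 11 lines: mhiyw yitpg myxd zxa ibypz cks dldbm yhs qproy qjb oouga
Hunk 2: at line 2 remove [myxd,zxa] add [vzu] -> 10 lines: mhiyw yitpg vzu ibypz cks dldbm yhs qproy qjb oouga
Hunk 3: at line 3 remove [ibypz,cks,dldbm] add [zwr,qus,cmt] -> 10 lines: mhiyw yitpg vzu zwr qus cmt yhs qproy qjb oouga
Final line count: 10

Answer: 10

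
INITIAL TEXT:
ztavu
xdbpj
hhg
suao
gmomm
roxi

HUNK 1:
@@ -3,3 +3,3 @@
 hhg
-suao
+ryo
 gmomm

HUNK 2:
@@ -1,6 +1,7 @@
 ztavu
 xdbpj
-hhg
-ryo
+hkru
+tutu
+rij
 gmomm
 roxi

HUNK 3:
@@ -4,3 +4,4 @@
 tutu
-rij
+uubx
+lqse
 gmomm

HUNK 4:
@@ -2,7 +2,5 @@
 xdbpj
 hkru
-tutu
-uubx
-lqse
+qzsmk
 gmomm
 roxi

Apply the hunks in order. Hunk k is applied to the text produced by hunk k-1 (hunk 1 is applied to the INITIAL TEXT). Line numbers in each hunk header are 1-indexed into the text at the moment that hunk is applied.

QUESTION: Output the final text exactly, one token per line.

Answer: ztavu
xdbpj
hkru
qzsmk
gmomm
roxi

Derivation:
Hunk 1: at line 3 remove [suao] add [ryo] -> 6 lines: ztavu xdbpj hhg ryo gmomm roxi
Hunk 2: at line 1 remove [hhg,ryo] add [hkru,tutu,rij] -> 7 lines: ztavu xdbpj hkru tutu rij gmomm roxi
Hunk 3: at line 4 remove [rij] add [uubx,lqse] -> 8 lines: ztavu xdbpj hkru tutu uubx lqse gmomm roxi
Hunk 4: at line 2 remove [tutu,uubx,lqse] add [qzsmk] -> 6 lines: ztavu xdbpj hkru qzsmk gmomm roxi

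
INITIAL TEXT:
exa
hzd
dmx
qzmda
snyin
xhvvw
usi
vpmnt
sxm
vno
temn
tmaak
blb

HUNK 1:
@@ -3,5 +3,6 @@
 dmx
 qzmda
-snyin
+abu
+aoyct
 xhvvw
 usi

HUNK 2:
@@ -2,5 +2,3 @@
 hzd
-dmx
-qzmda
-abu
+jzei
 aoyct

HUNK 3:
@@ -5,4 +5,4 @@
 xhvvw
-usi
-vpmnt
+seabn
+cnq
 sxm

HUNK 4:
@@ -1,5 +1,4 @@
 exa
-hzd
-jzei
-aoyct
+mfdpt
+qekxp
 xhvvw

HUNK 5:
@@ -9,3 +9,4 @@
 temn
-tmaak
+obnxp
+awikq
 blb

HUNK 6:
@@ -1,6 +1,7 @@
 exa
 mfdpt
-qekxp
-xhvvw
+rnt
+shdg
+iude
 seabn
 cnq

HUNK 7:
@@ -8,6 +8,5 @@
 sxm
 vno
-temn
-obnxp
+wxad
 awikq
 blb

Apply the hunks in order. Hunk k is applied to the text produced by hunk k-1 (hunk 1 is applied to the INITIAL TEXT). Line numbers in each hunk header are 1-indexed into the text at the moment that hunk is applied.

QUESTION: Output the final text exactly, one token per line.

Hunk 1: at line 3 remove [snyin] add [abu,aoyct] -> 14 lines: exa hzd dmx qzmda abu aoyct xhvvw usi vpmnt sxm vno temn tmaak blb
Hunk 2: at line 2 remove [dmx,qzmda,abu] add [jzei] -> 12 lines: exa hzd jzei aoyct xhvvw usi vpmnt sxm vno temn tmaak blb
Hunk 3: at line 5 remove [usi,vpmnt] add [seabn,cnq] -> 12 lines: exa hzd jzei aoyct xhvvw seabn cnq sxm vno temn tmaak blb
Hunk 4: at line 1 remove [hzd,jzei,aoyct] add [mfdpt,qekxp] -> 11 lines: exa mfdpt qekxp xhvvw seabn cnq sxm vno temn tmaak blb
Hunk 5: at line 9 remove [tmaak] add [obnxp,awikq] -> 12 lines: exa mfdpt qekxp xhvvw seabn cnq sxm vno temn obnxp awikq blb
Hunk 6: at line 1 remove [qekxp,xhvvw] add [rnt,shdg,iude] -> 13 lines: exa mfdpt rnt shdg iude seabn cnq sxm vno temn obnxp awikq blb
Hunk 7: at line 8 remove [temn,obnxp] add [wxad] -> 12 lines: exa mfdpt rnt shdg iude seabn cnq sxm vno wxad awikq blb

Answer: exa
mfdpt
rnt
shdg
iude
seabn
cnq
sxm
vno
wxad
awikq
blb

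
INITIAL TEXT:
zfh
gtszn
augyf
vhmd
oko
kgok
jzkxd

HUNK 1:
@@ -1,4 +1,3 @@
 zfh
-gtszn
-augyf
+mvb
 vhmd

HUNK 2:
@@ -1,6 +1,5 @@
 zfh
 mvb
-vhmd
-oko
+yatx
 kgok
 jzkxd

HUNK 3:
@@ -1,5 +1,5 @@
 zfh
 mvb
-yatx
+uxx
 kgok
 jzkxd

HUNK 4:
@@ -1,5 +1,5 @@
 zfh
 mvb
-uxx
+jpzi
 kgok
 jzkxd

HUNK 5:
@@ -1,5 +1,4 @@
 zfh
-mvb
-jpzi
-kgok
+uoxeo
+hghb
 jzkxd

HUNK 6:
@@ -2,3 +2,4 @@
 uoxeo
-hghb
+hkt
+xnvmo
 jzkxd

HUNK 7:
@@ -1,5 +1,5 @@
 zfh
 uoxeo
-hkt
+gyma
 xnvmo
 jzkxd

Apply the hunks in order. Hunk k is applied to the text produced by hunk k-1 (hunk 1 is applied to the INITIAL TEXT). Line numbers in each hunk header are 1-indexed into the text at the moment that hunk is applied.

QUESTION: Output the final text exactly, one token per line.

Hunk 1: at line 1 remove [gtszn,augyf] add [mvb] -> 6 lines: zfh mvb vhmd oko kgok jzkxd
Hunk 2: at line 1 remove [vhmd,oko] add [yatx] -> 5 lines: zfh mvb yatx kgok jzkxd
Hunk 3: at line 1 remove [yatx] add [uxx] -> 5 lines: zfh mvb uxx kgok jzkxd
Hunk 4: at line 1 remove [uxx] add [jpzi] -> 5 lines: zfh mvb jpzi kgok jzkxd
Hunk 5: at line 1 remove [mvb,jpzi,kgok] add [uoxeo,hghb] -> 4 lines: zfh uoxeo hghb jzkxd
Hunk 6: at line 2 remove [hghb] add [hkt,xnvmo] -> 5 lines: zfh uoxeo hkt xnvmo jzkxd
Hunk 7: at line 1 remove [hkt] add [gyma] -> 5 lines: zfh uoxeo gyma xnvmo jzkxd

Answer: zfh
uoxeo
gyma
xnvmo
jzkxd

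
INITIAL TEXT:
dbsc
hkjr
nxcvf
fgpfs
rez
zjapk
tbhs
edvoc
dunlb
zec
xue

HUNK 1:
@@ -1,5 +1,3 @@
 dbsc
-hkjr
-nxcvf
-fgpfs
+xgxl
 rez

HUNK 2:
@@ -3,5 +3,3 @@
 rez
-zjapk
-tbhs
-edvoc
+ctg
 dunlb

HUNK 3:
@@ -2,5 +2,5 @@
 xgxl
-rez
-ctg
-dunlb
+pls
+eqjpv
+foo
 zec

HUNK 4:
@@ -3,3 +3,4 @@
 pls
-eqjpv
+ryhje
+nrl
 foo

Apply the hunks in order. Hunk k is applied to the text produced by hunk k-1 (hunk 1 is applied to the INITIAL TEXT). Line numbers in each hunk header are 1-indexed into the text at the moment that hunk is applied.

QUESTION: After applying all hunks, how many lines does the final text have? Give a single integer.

Answer: 8

Derivation:
Hunk 1: at line 1 remove [hkjr,nxcvf,fgpfs] add [xgxl] -> 9 lines: dbsc xgxl rez zjapk tbhs edvoc dunlb zec xue
Hunk 2: at line 3 remove [zjapk,tbhs,edvoc] add [ctg] -> 7 lines: dbsc xgxl rez ctg dunlb zec xue
Hunk 3: at line 2 remove [rez,ctg,dunlb] add [pls,eqjpv,foo] -> 7 lines: dbsc xgxl pls eqjpv foo zec xue
Hunk 4: at line 3 remove [eqjpv] add [ryhje,nrl] -> 8 lines: dbsc xgxl pls ryhje nrl foo zec xue
Final line count: 8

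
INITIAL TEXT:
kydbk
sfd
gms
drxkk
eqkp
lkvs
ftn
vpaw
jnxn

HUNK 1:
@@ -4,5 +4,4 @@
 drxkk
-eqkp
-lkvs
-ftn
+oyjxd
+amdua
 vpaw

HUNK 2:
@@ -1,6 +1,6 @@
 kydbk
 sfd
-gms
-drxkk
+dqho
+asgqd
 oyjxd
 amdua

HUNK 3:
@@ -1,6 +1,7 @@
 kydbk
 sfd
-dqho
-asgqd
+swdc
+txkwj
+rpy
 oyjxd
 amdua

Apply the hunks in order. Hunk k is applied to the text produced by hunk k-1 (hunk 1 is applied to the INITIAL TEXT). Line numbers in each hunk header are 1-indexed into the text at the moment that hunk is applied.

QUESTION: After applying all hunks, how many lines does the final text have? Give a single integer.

Hunk 1: at line 4 remove [eqkp,lkvs,ftn] add [oyjxd,amdua] -> 8 lines: kydbk sfd gms drxkk oyjxd amdua vpaw jnxn
Hunk 2: at line 1 remove [gms,drxkk] add [dqho,asgqd] -> 8 lines: kydbk sfd dqho asgqd oyjxd amdua vpaw jnxn
Hunk 3: at line 1 remove [dqho,asgqd] add [swdc,txkwj,rpy] -> 9 lines: kydbk sfd swdc txkwj rpy oyjxd amdua vpaw jnxn
Final line count: 9

Answer: 9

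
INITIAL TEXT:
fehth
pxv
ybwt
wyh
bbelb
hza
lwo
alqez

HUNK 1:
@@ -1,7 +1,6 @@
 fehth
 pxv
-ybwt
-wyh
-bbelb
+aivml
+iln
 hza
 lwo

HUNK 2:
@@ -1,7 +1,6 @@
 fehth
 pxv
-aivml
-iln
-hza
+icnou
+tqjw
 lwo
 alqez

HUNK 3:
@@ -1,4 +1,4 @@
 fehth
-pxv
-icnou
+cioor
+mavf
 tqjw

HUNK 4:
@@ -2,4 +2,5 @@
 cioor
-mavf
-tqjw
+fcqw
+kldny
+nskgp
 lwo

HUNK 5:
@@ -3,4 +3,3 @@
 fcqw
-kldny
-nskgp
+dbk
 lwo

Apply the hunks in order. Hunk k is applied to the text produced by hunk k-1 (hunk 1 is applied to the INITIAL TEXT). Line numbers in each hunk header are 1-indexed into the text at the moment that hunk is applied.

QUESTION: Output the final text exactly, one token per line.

Answer: fehth
cioor
fcqw
dbk
lwo
alqez

Derivation:
Hunk 1: at line 1 remove [ybwt,wyh,bbelb] add [aivml,iln] -> 7 lines: fehth pxv aivml iln hza lwo alqez
Hunk 2: at line 1 remove [aivml,iln,hza] add [icnou,tqjw] -> 6 lines: fehth pxv icnou tqjw lwo alqez
Hunk 3: at line 1 remove [pxv,icnou] add [cioor,mavf] -> 6 lines: fehth cioor mavf tqjw lwo alqez
Hunk 4: at line 2 remove [mavf,tqjw] add [fcqw,kldny,nskgp] -> 7 lines: fehth cioor fcqw kldny nskgp lwo alqez
Hunk 5: at line 3 remove [kldny,nskgp] add [dbk] -> 6 lines: fehth cioor fcqw dbk lwo alqez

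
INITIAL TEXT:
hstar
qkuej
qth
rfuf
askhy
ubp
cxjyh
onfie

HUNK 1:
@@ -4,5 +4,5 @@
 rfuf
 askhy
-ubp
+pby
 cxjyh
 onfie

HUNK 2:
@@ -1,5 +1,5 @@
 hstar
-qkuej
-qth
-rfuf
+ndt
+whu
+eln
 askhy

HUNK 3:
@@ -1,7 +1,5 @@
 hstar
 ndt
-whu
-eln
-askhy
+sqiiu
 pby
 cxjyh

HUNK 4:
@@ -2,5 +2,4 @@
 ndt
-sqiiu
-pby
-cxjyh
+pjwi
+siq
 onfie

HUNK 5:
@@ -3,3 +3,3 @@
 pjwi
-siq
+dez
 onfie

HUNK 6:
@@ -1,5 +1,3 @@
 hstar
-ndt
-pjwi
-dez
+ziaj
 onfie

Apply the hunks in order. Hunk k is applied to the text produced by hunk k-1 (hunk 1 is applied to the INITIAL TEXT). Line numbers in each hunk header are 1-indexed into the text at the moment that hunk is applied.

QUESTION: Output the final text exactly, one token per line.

Answer: hstar
ziaj
onfie

Derivation:
Hunk 1: at line 4 remove [ubp] add [pby] -> 8 lines: hstar qkuej qth rfuf askhy pby cxjyh onfie
Hunk 2: at line 1 remove [qkuej,qth,rfuf] add [ndt,whu,eln] -> 8 lines: hstar ndt whu eln askhy pby cxjyh onfie
Hunk 3: at line 1 remove [whu,eln,askhy] add [sqiiu] -> 6 lines: hstar ndt sqiiu pby cxjyh onfie
Hunk 4: at line 2 remove [sqiiu,pby,cxjyh] add [pjwi,siq] -> 5 lines: hstar ndt pjwi siq onfie
Hunk 5: at line 3 remove [siq] add [dez] -> 5 lines: hstar ndt pjwi dez onfie
Hunk 6: at line 1 remove [ndt,pjwi,dez] add [ziaj] -> 3 lines: hstar ziaj onfie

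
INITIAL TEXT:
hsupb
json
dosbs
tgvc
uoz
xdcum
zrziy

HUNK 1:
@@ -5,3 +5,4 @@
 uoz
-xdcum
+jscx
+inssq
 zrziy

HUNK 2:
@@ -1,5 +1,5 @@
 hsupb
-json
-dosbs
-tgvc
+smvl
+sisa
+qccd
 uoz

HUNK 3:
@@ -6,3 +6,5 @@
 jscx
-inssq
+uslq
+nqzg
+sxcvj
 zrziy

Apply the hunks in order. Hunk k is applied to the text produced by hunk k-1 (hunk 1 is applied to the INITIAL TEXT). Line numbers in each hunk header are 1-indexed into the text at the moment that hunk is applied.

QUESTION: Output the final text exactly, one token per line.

Hunk 1: at line 5 remove [xdcum] add [jscx,inssq] -> 8 lines: hsupb json dosbs tgvc uoz jscx inssq zrziy
Hunk 2: at line 1 remove [json,dosbs,tgvc] add [smvl,sisa,qccd] -> 8 lines: hsupb smvl sisa qccd uoz jscx inssq zrziy
Hunk 3: at line 6 remove [inssq] add [uslq,nqzg,sxcvj] -> 10 lines: hsupb smvl sisa qccd uoz jscx uslq nqzg sxcvj zrziy

Answer: hsupb
smvl
sisa
qccd
uoz
jscx
uslq
nqzg
sxcvj
zrziy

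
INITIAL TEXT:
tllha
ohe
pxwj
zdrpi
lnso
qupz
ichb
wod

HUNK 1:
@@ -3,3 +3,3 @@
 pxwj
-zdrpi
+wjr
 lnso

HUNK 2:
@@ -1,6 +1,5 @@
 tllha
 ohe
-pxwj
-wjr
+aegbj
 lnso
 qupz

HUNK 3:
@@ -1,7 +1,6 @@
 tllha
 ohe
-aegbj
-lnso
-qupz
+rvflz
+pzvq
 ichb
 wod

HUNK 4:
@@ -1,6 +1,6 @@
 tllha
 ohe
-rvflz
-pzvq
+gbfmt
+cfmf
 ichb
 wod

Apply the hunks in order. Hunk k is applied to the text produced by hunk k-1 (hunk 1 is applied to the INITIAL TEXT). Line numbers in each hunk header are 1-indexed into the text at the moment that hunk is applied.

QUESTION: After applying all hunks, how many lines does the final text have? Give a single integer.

Answer: 6

Derivation:
Hunk 1: at line 3 remove [zdrpi] add [wjr] -> 8 lines: tllha ohe pxwj wjr lnso qupz ichb wod
Hunk 2: at line 1 remove [pxwj,wjr] add [aegbj] -> 7 lines: tllha ohe aegbj lnso qupz ichb wod
Hunk 3: at line 1 remove [aegbj,lnso,qupz] add [rvflz,pzvq] -> 6 lines: tllha ohe rvflz pzvq ichb wod
Hunk 4: at line 1 remove [rvflz,pzvq] add [gbfmt,cfmf] -> 6 lines: tllha ohe gbfmt cfmf ichb wod
Final line count: 6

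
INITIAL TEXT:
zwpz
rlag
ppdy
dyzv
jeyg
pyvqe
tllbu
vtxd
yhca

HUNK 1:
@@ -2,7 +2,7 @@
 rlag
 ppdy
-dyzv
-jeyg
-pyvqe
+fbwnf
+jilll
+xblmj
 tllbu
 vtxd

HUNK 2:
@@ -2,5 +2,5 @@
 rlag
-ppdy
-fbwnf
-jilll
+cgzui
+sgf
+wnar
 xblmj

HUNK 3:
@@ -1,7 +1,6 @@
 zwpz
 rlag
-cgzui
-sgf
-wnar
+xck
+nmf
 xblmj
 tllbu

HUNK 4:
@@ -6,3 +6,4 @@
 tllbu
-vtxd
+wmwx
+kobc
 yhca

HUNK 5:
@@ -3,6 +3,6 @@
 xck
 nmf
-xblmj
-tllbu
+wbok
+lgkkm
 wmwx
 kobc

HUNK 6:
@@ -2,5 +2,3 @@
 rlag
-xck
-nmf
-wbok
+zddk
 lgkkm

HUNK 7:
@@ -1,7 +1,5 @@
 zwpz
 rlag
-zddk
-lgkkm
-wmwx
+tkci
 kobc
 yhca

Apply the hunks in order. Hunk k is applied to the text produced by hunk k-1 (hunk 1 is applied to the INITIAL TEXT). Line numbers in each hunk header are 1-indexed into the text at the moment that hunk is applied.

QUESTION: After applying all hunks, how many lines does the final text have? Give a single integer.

Hunk 1: at line 2 remove [dyzv,jeyg,pyvqe] add [fbwnf,jilll,xblmj] -> 9 lines: zwpz rlag ppdy fbwnf jilll xblmj tllbu vtxd yhca
Hunk 2: at line 2 remove [ppdy,fbwnf,jilll] add [cgzui,sgf,wnar] -> 9 lines: zwpz rlag cgzui sgf wnar xblmj tllbu vtxd yhca
Hunk 3: at line 1 remove [cgzui,sgf,wnar] add [xck,nmf] -> 8 lines: zwpz rlag xck nmf xblmj tllbu vtxd yhca
Hunk 4: at line 6 remove [vtxd] add [wmwx,kobc] -> 9 lines: zwpz rlag xck nmf xblmj tllbu wmwx kobc yhca
Hunk 5: at line 3 remove [xblmj,tllbu] add [wbok,lgkkm] -> 9 lines: zwpz rlag xck nmf wbok lgkkm wmwx kobc yhca
Hunk 6: at line 2 remove [xck,nmf,wbok] add [zddk] -> 7 lines: zwpz rlag zddk lgkkm wmwx kobc yhca
Hunk 7: at line 1 remove [zddk,lgkkm,wmwx] add [tkci] -> 5 lines: zwpz rlag tkci kobc yhca
Final line count: 5

Answer: 5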